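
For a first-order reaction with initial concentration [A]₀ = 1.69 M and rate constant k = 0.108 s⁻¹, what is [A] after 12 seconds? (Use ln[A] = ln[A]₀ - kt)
0.4624 M

ln[A] = ln[A]₀ - k·t = ln(1.69) - (0.108)·(12) = 0.5247 - 1.2960 = -0.7713
[A] = e^(-0.7713) = 0.4624 M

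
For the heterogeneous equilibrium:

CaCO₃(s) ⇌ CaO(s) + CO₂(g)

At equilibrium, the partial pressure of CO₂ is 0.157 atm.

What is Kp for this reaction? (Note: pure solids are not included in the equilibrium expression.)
K_p = 0.157

Solids (CaCO₃, CaO) have activity 1 and are excluded.
Kp = P(CO₂) = 0.157.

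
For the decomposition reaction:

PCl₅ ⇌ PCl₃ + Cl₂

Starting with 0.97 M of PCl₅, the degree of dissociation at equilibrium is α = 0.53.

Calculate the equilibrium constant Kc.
K_c = 0.5797

x = α·[A]₀ = 0.53 × 0.97 = 0.5141 M dissociated.
At eq: [PCl₅] = 0.97 − 0.5141 = 0.4559 M; [PCl₃] = [Cl₂] = x = 0.5141 M.
Kc = [PCl₃][Cl₂]/[PCl₅] = (0.5141)²/0.4559 = 0.5797.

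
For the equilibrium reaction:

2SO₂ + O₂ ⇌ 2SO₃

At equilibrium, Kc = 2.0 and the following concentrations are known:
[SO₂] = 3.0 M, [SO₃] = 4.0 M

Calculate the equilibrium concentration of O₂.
[O₂] = 0.8889 M

Kc = ([SO₃]^2) / ([SO₂]^2 × [O₂]) = 2.0
[O₂]^1 = (product terms)/(Kc · other reactant terms) = 16 / (2.0 · 9) = 0.88889
[O₂] = 0.8889 M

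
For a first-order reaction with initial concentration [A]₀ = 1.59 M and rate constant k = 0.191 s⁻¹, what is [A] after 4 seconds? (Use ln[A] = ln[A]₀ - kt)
0.7406 M

ln[A] = ln[A]₀ - k·t = ln(1.59) - (0.191)·(4) = 0.4637 - 0.7640 = -0.3003
[A] = e^(-0.3003) = 0.7406 M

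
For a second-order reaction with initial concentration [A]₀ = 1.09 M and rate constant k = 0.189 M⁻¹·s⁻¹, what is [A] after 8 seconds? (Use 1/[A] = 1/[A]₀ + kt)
0.4116 M

1/[A] = 1/[A]₀ + k·t = 1/1.09 + (0.189)·(8) = 0.9174 + 1.5120 = 2.4294
[A] = 1/2.4294 = 0.4116 M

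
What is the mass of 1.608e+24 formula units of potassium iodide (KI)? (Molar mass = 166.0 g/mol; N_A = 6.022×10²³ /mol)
Moles = 1.608e+24 ÷ 6.022×10²³ = 2.67021 mol
Mass = 2.67021 mol × 166.0 g/mol = 443.3 g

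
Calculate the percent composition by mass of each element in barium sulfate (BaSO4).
Ba: 58.84%, S: 13.74%, O: 27.42%

Molar mass of BaSO4 = 233.4 g/mol
% Ba = (1 × 137.33) / 233.4 × 100% = 137.33 / 233.4 × 100% = 58.84%
% S = (1 × 32.07) / 233.4 × 100% = 32.07 / 233.4 × 100% = 13.74%
% O = (4 × 16.0) / 233.4 × 100% = 64 / 233.4 × 100% = 27.42%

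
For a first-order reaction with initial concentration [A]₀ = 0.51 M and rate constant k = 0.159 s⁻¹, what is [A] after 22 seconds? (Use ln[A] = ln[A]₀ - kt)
0.0154 M

ln[A] = ln[A]₀ - k·t = ln(0.51) - (0.159)·(22) = -0.6733 - 3.4980 = -4.1713
[A] = e^(-4.1713) = 0.0154 M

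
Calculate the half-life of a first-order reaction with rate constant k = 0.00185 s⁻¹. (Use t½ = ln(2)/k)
374.67 s

t½ = ln(2)/k = 0.6931/0.00185 = 374.67 s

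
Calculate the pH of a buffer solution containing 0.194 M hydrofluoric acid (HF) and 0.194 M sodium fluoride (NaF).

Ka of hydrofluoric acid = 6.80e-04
pH = 3.17

pKa = -log(6.80e-04) = 3.17. pH = pKa + log([A⁻]/[HA]) = 3.17 + log(0.194/0.194)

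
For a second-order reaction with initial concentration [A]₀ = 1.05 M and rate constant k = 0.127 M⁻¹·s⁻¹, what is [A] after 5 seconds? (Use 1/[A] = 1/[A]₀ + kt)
0.6300 M

1/[A] = 1/[A]₀ + k·t = 1/1.05 + (0.127)·(5) = 0.9524 + 0.6350 = 1.5874
[A] = 1/1.5874 = 0.6300 M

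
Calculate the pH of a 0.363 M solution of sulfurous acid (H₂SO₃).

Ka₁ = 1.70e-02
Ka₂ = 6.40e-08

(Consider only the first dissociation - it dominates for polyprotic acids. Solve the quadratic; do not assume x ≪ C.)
pH = 1.15

x² + Ka₁·x − Ka₁·C = 0 with Ka₁ = 1.70e-02, C = 0.363.
x = (−Ka₁ + √(Ka₁² + 4·Ka₁·C))/2 = 7.0514e-02 M, so pH = 1.15.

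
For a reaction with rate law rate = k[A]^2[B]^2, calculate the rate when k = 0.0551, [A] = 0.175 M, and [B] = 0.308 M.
0.0001601 M/s

rate = k·[A]^2·[B]^2 = 0.0551·(0.175)^2·(0.308)^2 = 0.0551·0.030625·0.094864 = 0.0001601 M/s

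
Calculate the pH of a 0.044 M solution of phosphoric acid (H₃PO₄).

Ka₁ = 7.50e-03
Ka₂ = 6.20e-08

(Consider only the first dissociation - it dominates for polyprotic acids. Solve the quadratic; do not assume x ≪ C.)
pH = 1.83

x² + Ka₁·x − Ka₁·C = 0 with Ka₁ = 7.50e-03, C = 0.044.
x = (−Ka₁ + √(Ka₁² + 4·Ka₁·C))/2 = 1.4799e-02 M, so pH = 1.83.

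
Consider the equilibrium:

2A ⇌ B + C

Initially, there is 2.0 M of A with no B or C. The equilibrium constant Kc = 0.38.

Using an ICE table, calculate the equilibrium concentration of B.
[B] = 0.552 M

ICE: [A] = 2.0 − 2x, [B] = [C] = x.
Kc = x²/(2.0 − 2x)² = 0.38 ⇒ √Kc = x/(2.0 − 2x).
x = √0.38·2.0/(1 + 2√0.38) = 0.61644·2.0/2.2329 = 0.55215.
[B] = x = 0.552 M.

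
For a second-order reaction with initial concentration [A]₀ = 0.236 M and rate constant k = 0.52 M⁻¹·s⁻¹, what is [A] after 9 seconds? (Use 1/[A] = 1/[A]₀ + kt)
0.1121 M

1/[A] = 1/[A]₀ + k·t = 1/0.236 + (0.52)·(9) = 4.2373 + 4.6800 = 8.9173
[A] = 1/8.9173 = 0.1121 M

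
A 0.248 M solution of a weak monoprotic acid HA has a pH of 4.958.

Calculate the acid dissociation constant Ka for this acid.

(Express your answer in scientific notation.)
K_a = 4.89e-10

[H⁺] = 10^(−pH) = 10^(−4.958) = 1.102e-05 M. For HA ⇌ H⁺ + A⁻, Ka = x²/(C − x) = (1.102e-05)²/(0.248 − 1.102e-05) = 4.89e-10.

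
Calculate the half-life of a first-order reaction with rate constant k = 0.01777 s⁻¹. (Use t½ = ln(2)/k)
39.01 s

t½ = ln(2)/k = 0.6931/0.01777 = 39.01 s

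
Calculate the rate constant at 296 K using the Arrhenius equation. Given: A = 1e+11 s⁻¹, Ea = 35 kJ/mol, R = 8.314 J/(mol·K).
6.66e+04 s⁻¹

k = A·exp(-Ea/(R·T)) = 1e+11·exp(-35000/(8.314·296)) = 1e+11·exp(-14.2222) = 1e+11·6.6586e-07 = 6.66e+04 s⁻¹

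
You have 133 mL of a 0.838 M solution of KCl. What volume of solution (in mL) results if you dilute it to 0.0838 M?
Using M₁V₁ = M₂V₂:
0.838 × 133 = 0.0838 × V₂
V₂ = (0.838 × 133) / 0.0838 = 1330 mL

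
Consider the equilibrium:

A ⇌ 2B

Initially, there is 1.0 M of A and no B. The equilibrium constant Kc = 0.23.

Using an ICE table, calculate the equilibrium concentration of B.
[B] = 0.426 M

ICE: [A] = 1.0 − x, [B] = 2x.
Kc = (2x)²/(1.0 − x) = 0.23 ⇒ 4x² + 0.23x − 0.23 = 0.
x = (−0.23 + √(0.23² + 4·4·0.23))/(2·4) = (−0.23 + √3.7329)/8 = 0.21276.
[B] = 2x = 0.426 M.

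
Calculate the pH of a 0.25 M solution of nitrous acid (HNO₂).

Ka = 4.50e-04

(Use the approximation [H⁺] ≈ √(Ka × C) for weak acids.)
pH = 1.97

[H⁺] = √(Ka × C) = √(4.50e-04 × 0.25) = 1.0607e-02. pH = -log(1.0607e-02)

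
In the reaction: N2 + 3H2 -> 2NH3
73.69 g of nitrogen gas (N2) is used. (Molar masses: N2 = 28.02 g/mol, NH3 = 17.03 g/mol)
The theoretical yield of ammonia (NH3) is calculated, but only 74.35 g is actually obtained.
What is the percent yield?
Moles of N2 = 73.69 g ÷ 28.02 g/mol = 2.62991 mol
Mole ratio: 2 mol NH3 / 1 mol N2
Moles of NH3 = 2.62991 × (2/1) = 5.25981 mol
Theoretical yield = 5.25981 mol × 17.03 g/mol = 89.575 g
Actual yield = 74.35 g
Percent yield = (74.35 / 89.575) × 100% = 83.0%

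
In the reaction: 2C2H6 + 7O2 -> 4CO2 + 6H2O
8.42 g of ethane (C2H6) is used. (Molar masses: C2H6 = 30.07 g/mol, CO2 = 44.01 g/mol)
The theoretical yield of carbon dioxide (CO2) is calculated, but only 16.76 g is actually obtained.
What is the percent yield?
Moles of C2H6 = 8.42 g ÷ 30.07 g/mol = 0.280013 mol
Mole ratio: 4 mol CO2 / 2 mol C2H6
Moles of CO2 = 0.280013 × (4/2) = 0.560027 mol
Theoretical yield = 0.560027 mol × 44.01 g/mol = 24.647 g
Actual yield = 16.76 g
Percent yield = (16.76 / 24.647) × 100% = 68.0%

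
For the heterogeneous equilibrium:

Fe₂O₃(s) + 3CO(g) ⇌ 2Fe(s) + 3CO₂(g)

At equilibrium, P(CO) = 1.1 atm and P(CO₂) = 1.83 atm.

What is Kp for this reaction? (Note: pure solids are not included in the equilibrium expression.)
K_p = 4.604

Solids (Fe₂O₃, Fe) are excluded.
Kp = P(CO₂)³/P(CO)³ = (1.83)³/(1.1)³ = 6.128/1.331 = 4.604.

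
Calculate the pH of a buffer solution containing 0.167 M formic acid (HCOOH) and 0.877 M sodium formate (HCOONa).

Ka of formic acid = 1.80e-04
pH = 4.47

pKa = -log(1.80e-04) = 3.74. pH = pKa + log([A⁻]/[HA]) = 3.74 + log(0.877/0.167)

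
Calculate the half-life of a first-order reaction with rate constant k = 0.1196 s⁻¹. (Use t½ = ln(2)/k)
5.80 s

t½ = ln(2)/k = 0.6931/0.1196 = 5.80 s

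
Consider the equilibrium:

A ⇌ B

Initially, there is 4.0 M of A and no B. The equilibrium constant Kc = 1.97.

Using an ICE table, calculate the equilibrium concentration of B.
[B] = 2.653 M

ICE: [A] = 4.0 − x, [B] = x.
Kc = x/(4.0 − x) = 1.97 ⇒ x = 1.97·4.0/(1 + 1.97) = 7.88/2.97 = 2.653.
[B] = x = 2.653 M.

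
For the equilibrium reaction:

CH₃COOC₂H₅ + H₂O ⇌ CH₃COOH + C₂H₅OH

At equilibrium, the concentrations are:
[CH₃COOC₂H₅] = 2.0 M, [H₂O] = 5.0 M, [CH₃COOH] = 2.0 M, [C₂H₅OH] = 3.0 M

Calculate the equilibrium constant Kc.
K_c = 0.6000

Kc = ([CH₃COOH] × [C₂H₅OH]) / ([CH₃COOC₂H₅] × [H₂O])
   = ((2.0)·(3.0)) / ((2.0)·(5.0))
   = 6 / 10 = 0.6000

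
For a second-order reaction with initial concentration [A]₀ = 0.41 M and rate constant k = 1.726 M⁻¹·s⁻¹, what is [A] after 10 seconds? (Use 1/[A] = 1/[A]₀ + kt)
0.0508 M

1/[A] = 1/[A]₀ + k·t = 1/0.41 + (1.726)·(10) = 2.4390 + 17.2600 = 19.6990
[A] = 1/19.6990 = 0.0508 M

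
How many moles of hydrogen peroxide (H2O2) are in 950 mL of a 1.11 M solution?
Moles = Molarity × Volume (L)
Moles = 1.11 M × 0.95 L = 1.054 mol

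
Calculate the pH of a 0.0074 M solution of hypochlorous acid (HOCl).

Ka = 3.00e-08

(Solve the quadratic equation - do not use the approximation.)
pH = 4.83

x² + Ka×x - Ka×C = 0. Using quadratic formula: [H⁺] = 1.4885e-05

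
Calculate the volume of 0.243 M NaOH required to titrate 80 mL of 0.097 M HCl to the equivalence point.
V_{base} = 31.9 mL

At equivalence: moles acid = moles base.
moles HCl = 0.097 M × 0.08 L = 0.00776 mol
V_NaOH = 0.00776 mol ÷ 0.243 M = 0.03193 L = 31.9 mL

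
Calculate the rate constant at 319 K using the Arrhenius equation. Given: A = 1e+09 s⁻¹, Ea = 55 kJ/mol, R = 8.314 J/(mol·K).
9.86e-01 s⁻¹

k = A·exp(-Ea/(R·T)) = 1e+09·exp(-55000/(8.314·319)) = 1e+09·exp(-20.7378) = 1e+09·9.8560e-10 = 9.86e-01 s⁻¹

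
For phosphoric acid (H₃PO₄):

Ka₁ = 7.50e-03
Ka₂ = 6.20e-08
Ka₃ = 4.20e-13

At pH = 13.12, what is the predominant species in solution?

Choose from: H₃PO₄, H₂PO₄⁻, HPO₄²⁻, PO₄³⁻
PO₄³⁻

pKa1 = 2.12, pKa2 = 7.21, pKa3 = 12.38. Each pKa is the crossover between adjacent species; pH = 13.12 lies in the region where PO₄³⁻ predominates.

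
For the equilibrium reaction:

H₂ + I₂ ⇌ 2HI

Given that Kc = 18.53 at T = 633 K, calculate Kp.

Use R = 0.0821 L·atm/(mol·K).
K_p = 18.5300

Δn = (moles gaseous products) − (moles gaseous reactants) = 0
T = 633 K; RT = 0.0821 × 633 = 51.9693
Kp = Kc·(RT)^Δn = 18.53 × (51.9693)^0 = 18.53 × 1 = 18.5300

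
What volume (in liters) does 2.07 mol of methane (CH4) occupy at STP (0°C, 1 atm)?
At STP, 1 mol of gas occupies 22.4 L
Volume = 2.07 mol × 22.4 L/mol = 46.37 L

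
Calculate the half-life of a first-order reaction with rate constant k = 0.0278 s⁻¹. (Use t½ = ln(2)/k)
24.93 s

t½ = ln(2)/k = 0.6931/0.0278 = 24.93 s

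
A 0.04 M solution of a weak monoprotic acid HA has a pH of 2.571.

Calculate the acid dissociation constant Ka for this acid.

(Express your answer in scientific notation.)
K_a = 1.93e-04

[H⁺] = 10^(−pH) = 10^(−2.571) = 2.685e-03 M. For HA ⇌ H⁺ + A⁻, Ka = x²/(C − x) = (2.685e-03)²/(0.04 − 2.685e-03) = 1.93e-04.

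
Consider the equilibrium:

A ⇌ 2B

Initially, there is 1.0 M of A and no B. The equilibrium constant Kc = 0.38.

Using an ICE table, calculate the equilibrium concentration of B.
[B] = 0.529 M

ICE: [A] = 1.0 − x, [B] = 2x.
Kc = (2x)²/(1.0 − x) = 0.38 ⇒ 4x² + 0.38x − 0.38 = 0.
x = (−0.38 + √(0.38² + 4·4·0.38))/(2·4) = (−0.38 + √6.2244)/8 = 0.26436.
[B] = 2x = 0.529 M.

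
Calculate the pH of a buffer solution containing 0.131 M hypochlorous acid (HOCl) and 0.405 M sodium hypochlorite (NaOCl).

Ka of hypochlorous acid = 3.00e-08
pH = 8.01

pKa = -log(3.00e-08) = 7.52. pH = pKa + log([A⁻]/[HA]) = 7.52 + log(0.405/0.131)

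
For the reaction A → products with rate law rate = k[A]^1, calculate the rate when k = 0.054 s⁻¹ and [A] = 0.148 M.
0.007992 M/s

rate = k·[A]^1 = 0.054·(0.148)^1 = 0.054·0.148 = 0.007992 M/s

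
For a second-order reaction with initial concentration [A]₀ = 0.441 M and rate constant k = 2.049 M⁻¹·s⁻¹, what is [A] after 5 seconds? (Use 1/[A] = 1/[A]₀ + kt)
0.0799 M

1/[A] = 1/[A]₀ + k·t = 1/0.441 + (2.049)·(5) = 2.2676 + 10.2450 = 12.5126
[A] = 1/12.5126 = 0.0799 M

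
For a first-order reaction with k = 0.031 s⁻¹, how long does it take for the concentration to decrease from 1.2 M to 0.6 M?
22.36 s

From ln[A] = ln[A]₀ - k·t: t = ln([A]₀/[A])/k = ln(1.2/0.6)/0.031 = ln(2.0000)/0.031 = 0.6931/0.031 = 22.36 s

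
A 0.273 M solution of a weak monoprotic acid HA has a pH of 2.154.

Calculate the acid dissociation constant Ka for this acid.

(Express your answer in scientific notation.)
K_a = 1.85e-04

[H⁺] = 10^(−pH) = 10^(−2.154) = 7.015e-03 M. For HA ⇌ H⁺ + A⁻, Ka = x²/(C − x) = (7.015e-03)²/(0.273 − 7.015e-03) = 1.85e-04.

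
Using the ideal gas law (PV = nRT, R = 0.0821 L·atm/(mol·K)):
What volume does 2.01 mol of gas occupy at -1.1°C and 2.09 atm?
T = -1.1°C + 273.15 = 272.05 K
V = nRT/P = (2.01 × 0.0821 × 272.05) / 2.09
V = 21.48 L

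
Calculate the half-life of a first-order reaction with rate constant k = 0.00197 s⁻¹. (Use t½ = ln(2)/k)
351.85 s

t½ = ln(2)/k = 0.6931/0.00197 = 351.85 s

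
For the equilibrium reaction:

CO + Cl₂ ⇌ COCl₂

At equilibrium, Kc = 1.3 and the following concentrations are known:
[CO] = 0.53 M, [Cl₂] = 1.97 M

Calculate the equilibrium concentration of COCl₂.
[COCl₂] = 1.3573 M

Kc = ([COCl₂]) / ([CO] × [Cl₂]) = 1.3
[COCl₂]^1 = Kc · (reactant terms)/(other product terms) = 1.3 · 1.0441 / 1 = 1.3573
[COCl₂] = 1.3573 M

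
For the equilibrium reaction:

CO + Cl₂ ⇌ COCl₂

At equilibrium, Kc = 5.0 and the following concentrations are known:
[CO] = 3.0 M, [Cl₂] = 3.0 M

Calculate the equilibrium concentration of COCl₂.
[COCl₂] = 45.0000 M

Kc = ([COCl₂]) / ([CO] × [Cl₂]) = 5.0
[COCl₂]^1 = Kc · (reactant terms)/(other product terms) = 5.0 · 9 / 1 = 45
[COCl₂] = 45.0000 M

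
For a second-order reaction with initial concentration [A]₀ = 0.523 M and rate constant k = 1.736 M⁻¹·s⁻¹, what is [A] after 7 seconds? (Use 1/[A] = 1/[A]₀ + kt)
0.0711 M

1/[A] = 1/[A]₀ + k·t = 1/0.523 + (1.736)·(7) = 1.9120 + 12.1520 = 14.0640
[A] = 1/14.0640 = 0.0711 M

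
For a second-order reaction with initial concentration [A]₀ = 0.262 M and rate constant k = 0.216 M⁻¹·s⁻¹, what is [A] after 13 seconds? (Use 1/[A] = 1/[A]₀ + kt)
0.1509 M

1/[A] = 1/[A]₀ + k·t = 1/0.262 + (0.216)·(13) = 3.8168 + 2.8080 = 6.6248
[A] = 1/6.6248 = 0.1509 M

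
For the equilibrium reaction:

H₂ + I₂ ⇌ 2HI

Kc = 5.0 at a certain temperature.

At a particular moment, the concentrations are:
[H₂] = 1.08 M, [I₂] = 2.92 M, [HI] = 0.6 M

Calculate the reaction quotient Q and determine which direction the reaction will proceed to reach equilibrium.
Q = 0.114, Q < K, reaction proceeds forward (toward products)

Q = ([HI]^2) / ([H₂] × [I₂])
  = ((0.6)^2) / ((1.08)·(2.92)) = 0.36/3.1536 = 0.1142
Since Q = 0.1142 < Kc = 5.0, the reaction proceeds forward (toward products) to reach equilibrium.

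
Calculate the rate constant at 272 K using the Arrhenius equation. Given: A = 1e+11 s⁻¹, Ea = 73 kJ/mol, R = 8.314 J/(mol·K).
9.56e-04 s⁻¹

k = A·exp(-Ea/(R·T)) = 1e+11·exp(-73000/(8.314·272)) = 1e+11·exp(-32.2808) = 1e+11·9.5640e-15 = 9.56e-04 s⁻¹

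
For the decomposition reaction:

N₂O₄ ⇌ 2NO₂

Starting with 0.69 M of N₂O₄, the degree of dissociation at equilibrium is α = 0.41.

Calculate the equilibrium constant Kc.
K_c = 0.7864

x = α·[A]₀ = 0.41 × 0.69 = 0.2829 M dissociated.
At eq: [N₂O₄] = 0.69 − 0.2829 = 0.4071 M; [NO₂] = 2x = 0.5658 M.
Kc = [NO₂]²/[N₂O₄] = (0.5658)²/0.4071 = 0.7864.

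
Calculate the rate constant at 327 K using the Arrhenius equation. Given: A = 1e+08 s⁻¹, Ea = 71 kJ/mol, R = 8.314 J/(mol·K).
4.55e-04 s⁻¹

k = A·exp(-Ea/(R·T)) = 1e+08·exp(-71000/(8.314·327)) = 1e+08·exp(-26.1156) = 1e+08·4.5512e-12 = 4.55e-04 s⁻¹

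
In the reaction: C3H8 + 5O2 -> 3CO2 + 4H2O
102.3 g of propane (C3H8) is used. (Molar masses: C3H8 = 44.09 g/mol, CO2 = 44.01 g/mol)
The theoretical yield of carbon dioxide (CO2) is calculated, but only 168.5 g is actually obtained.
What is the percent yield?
Moles of C3H8 = 102.3 g ÷ 44.09 g/mol = 2.32025 mol
Mole ratio: 3 mol CO2 / 1 mol C3H8
Moles of CO2 = 2.32025 × (3/1) = 6.96076 mol
Theoretical yield = 6.96076 mol × 44.01 g/mol = 306.34 g
Actual yield = 168.5 g
Percent yield = (168.5 / 306.34) × 100% = 55.0%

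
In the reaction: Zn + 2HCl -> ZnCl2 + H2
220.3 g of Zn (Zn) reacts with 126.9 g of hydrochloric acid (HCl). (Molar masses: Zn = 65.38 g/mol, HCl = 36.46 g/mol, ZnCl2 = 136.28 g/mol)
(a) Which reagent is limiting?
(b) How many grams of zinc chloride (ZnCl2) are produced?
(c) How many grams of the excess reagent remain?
(a) HCl, (b) 237.2 g, (c) 106.5 g

Moles of Zn = 220.3 g ÷ 65.38 g/mol = 3.36953 mol
Moles of HCl = 126.9 g ÷ 36.46 g/mol = 3.48053 mol
Moles ÷ coefficient: Zn: 3.36953/1 = 3.37, HCl: 3.48053/2 = 1.74
(a) HCl has the smaller value, so HCl is the limiting reagent.
(b) Moles of ZnCl2 = 3.48053 mol HCl × (1/2) = 1.74026 mol; mass = 1.74026 mol × 136.28 g/mol = 237.2 g
(c) Zn consumed = 3.48053 × (1/2) = 1.74026 mol; remaining = 3.36953 − 1.74026 = 1.62927 mol; mass = 1.62927 mol × 65.38 g/mol = 106.5 g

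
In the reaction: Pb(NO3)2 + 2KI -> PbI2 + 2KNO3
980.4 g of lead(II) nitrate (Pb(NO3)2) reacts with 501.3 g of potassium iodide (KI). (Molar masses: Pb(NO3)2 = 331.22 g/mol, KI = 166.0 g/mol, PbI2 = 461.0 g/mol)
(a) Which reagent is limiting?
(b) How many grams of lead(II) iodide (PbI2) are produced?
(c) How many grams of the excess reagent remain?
(a) KI, (b) 696.1 g, (c) 480.3 g

Moles of Pb(NO3)2 = 980.4 g ÷ 331.22 g/mol = 2.95997 mol
Moles of KI = 501.3 g ÷ 166.0 g/mol = 3.01988 mol
Moles ÷ coefficient: Pb(NO3)2: 2.95997/1 = 2.96, KI: 3.01988/2 = 1.51
(a) KI has the smaller value, so KI is the limiting reagent.
(b) Moles of PbI2 = 3.01988 mol KI × (1/2) = 1.50994 mol; mass = 1.50994 mol × 461.0 g/mol = 696.1 g
(c) Pb(NO3)2 consumed = 3.01988 × (1/2) = 1.50994 mol; remaining = 2.95997 − 1.50994 = 1.45003 mol; mass = 1.45003 mol × 331.22 g/mol = 480.3 g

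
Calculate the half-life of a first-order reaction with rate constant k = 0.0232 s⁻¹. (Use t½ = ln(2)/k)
29.88 s

t½ = ln(2)/k = 0.6931/0.0232 = 29.88 s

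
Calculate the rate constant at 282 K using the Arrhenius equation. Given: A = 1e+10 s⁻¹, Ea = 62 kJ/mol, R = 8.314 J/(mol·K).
3.28e-02 s⁻¹

k = A·exp(-Ea/(R·T)) = 1e+10·exp(-62000/(8.314·282)) = 1e+10·exp(-26.4443) = 1e+10·3.2762e-12 = 3.28e-02 s⁻¹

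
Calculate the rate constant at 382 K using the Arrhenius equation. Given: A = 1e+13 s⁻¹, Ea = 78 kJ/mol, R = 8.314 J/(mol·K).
2.16e+02 s⁻¹

k = A·exp(-Ea/(R·T)) = 1e+13·exp(-78000/(8.314·382)) = 1e+13·exp(-24.5596) = 1e+13·2.1573e-11 = 2.16e+02 s⁻¹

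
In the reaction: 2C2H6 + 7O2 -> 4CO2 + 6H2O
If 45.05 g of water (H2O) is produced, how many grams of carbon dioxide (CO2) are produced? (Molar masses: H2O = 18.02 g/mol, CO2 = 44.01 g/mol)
Moles of H2O = 45.05 g ÷ 18.02 g/mol = 2.5 mol
Mole ratio: 4 mol CO2 / 6 mol H2O
Moles of CO2 = 2.5 × (4/6) = 1.66667 mol
Mass of CO2 = 1.66667 mol × 44.01 g/mol = 73.35 g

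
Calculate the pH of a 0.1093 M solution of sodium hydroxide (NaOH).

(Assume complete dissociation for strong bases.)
pH = 13.04

[OH⁻] = 0.1093 M for strong base. pOH = -log[OH⁻] = 0.96, pH = 14 - pOH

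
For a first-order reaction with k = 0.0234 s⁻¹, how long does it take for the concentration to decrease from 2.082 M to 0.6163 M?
52.02 s

From ln[A] = ln[A]₀ - k·t: t = ln([A]₀/[A])/k = ln(2.082/0.6163)/0.0234 = ln(3.3782)/0.0234 = 1.2174/0.0234 = 52.02 s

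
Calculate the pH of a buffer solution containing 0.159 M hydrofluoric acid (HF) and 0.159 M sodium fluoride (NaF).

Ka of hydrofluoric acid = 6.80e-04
pH = 3.17

pKa = -log(6.80e-04) = 3.17. pH = pKa + log([A⁻]/[HA]) = 3.17 + log(0.159/0.159)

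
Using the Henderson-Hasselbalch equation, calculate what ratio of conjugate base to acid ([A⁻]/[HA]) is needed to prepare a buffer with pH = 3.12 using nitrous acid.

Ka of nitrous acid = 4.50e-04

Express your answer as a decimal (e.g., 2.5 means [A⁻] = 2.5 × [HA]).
[A⁻]/[HA] = 0.593

pKa = −log(4.50e-04) = 3.3468. pH = pKa + log([A⁻]/[HA]). 3.12 = 3.3468 + log(ratio). log(ratio) = 3.12 − 3.3468 = -0.2268. ratio = 10^(-0.2268) = 0.593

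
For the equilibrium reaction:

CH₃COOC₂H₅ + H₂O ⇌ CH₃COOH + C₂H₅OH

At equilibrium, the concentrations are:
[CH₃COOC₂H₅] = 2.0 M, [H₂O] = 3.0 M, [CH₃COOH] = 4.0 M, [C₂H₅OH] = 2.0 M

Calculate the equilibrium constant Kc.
K_c = 1.3333

Kc = ([CH₃COOH] × [C₂H₅OH]) / ([CH₃COOC₂H₅] × [H₂O])
   = ((4.0)·(2.0)) / ((2.0)·(3.0))
   = 8 / 6 = 1.3333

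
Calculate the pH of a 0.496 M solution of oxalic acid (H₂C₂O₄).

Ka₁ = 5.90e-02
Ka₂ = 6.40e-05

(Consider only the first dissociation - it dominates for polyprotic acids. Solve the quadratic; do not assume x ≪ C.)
pH = 0.84

x² + Ka₁·x − Ka₁·C = 0 with Ka₁ = 5.90e-02, C = 0.496.
x = (−Ka₁ + √(Ka₁² + 4·Ka₁·C))/2 = 1.4409e-01 M, so pH = 0.84.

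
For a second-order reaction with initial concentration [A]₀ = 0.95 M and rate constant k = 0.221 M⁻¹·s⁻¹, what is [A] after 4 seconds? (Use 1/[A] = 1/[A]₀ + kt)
0.5164 M

1/[A] = 1/[A]₀ + k·t = 1/0.95 + (0.221)·(4) = 1.0526 + 0.8840 = 1.9366
[A] = 1/1.9366 = 0.5164 M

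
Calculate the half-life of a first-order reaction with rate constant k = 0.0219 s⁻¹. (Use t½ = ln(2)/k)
31.65 s

t½ = ln(2)/k = 0.6931/0.0219 = 31.65 s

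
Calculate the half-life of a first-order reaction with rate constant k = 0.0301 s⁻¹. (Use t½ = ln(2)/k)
23.03 s

t½ = ln(2)/k = 0.6931/0.0301 = 23.03 s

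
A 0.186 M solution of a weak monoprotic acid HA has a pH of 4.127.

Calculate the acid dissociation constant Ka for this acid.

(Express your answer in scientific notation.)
K_a = 3.00e-08

[H⁺] = 10^(−pH) = 10^(−4.127) = 7.464e-05 M. For HA ⇌ H⁺ + A⁻, Ka = x²/(C − x) = (7.464e-05)²/(0.186 − 7.464e-05) = 3.00e-08.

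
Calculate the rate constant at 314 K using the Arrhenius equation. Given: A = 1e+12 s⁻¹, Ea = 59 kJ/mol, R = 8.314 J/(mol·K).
1.53e+02 s⁻¹

k = A·exp(-Ea/(R·T)) = 1e+12·exp(-59000/(8.314·314)) = 1e+12·exp(-22.6002) = 1e+12·1.5306e-10 = 1.53e+02 s⁻¹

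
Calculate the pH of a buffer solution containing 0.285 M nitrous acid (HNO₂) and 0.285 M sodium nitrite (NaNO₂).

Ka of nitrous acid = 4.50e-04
pH = 3.35

pKa = -log(4.50e-04) = 3.35. pH = pKa + log([A⁻]/[HA]) = 3.35 + log(0.285/0.285)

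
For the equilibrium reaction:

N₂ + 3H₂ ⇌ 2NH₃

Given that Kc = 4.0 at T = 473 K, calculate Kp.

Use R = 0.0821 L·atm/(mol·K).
K_p = 0.0027

Δn = (moles gaseous products) − (moles gaseous reactants) = -2
T = 473 K; RT = 0.0821 × 473 = 38.8333
Kp = Kc·(RT)^Δn = 4.0 × (38.8333)^-2 = 4.0 × 0.000663119 = 0.0027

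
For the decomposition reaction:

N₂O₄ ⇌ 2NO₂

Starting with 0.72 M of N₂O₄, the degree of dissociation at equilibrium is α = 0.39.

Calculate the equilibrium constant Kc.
K_c = 0.7181

x = α·[A]₀ = 0.39 × 0.72 = 0.2808 M dissociated.
At eq: [N₂O₄] = 0.72 − 0.2808 = 0.4392 M; [NO₂] = 2x = 0.5616 M.
Kc = [NO₂]²/[N₂O₄] = (0.5616)²/0.4392 = 0.7181.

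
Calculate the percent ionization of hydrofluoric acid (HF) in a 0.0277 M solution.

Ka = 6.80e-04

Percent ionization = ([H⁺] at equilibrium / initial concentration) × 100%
Percent ionization = 14.5%

Let x = [H⁺]. Ka = x²/(C - x) ⇒ x² + (6.80e-04)x - (6.80e-04)(0.0277) = 0. x = 4.0133e-03. Percent = (4.0133e-03/0.0277) × 100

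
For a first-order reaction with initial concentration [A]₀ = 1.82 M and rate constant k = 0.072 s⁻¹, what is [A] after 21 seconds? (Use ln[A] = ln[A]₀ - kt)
0.4013 M

ln[A] = ln[A]₀ - k·t = ln(1.82) - (0.072)·(21) = 0.5988 - 1.5120 = -0.9132
[A] = e^(-0.9132) = 0.4013 M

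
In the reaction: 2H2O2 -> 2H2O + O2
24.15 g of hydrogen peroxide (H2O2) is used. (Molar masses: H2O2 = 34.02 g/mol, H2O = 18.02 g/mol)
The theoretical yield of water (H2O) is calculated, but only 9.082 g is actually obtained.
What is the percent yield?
Moles of H2O2 = 24.15 g ÷ 34.02 g/mol = 0.709877 mol
Mole ratio: 2 mol H2O / 2 mol H2O2
Moles of H2O = 0.709877 × (2/2) = 0.709877 mol
Theoretical yield = 0.709877 mol × 18.02 g/mol = 12.792 g
Actual yield = 9.082 g
Percent yield = (9.082 / 12.792) × 100% = 71.0%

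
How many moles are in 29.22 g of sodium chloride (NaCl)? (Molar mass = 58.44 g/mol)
Moles = 29.22 g ÷ 58.44 g/mol = 0.5 mol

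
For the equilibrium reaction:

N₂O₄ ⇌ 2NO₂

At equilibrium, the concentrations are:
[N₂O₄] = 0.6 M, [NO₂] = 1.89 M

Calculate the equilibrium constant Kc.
K_c = 5.9535

Kc = ([NO₂]^2) / ([N₂O₄])
   = ((1.89)^2) / ((0.6))
   = 3.5721 / 0.6 = 5.9535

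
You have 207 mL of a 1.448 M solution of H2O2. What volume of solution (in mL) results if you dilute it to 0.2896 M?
Using M₁V₁ = M₂V₂:
1.448 × 207 = 0.2896 × V₂
V₂ = (1.448 × 207) / 0.2896 = 1035 mL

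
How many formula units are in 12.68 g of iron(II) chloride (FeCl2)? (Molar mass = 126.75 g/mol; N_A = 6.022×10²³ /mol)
Moles = 12.68 g ÷ 126.75 g/mol = 0.100039 mol
Formula units = 0.100039 mol × 6.022×10²³ /mol = 6.024e+22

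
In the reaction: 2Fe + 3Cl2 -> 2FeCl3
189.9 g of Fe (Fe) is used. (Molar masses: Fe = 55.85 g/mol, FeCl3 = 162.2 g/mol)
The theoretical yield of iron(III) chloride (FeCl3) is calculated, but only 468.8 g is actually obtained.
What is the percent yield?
Moles of Fe = 189.9 g ÷ 55.85 g/mol = 3.40018 mol
Mole ratio: 2 mol FeCl3 / 2 mol Fe
Moles of FeCl3 = 3.40018 × (2/2) = 3.40018 mol
Theoretical yield = 3.40018 mol × 162.2 g/mol = 551.51 g
Actual yield = 468.8 g
Percent yield = (468.8 / 551.51) × 100% = 85.0%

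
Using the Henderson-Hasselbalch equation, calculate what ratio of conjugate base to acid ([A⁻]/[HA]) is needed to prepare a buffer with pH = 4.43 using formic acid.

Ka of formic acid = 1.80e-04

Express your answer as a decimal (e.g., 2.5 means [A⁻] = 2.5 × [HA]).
[A⁻]/[HA] = 4.845

pKa = −log(1.80e-04) = 3.7447. pH = pKa + log([A⁻]/[HA]). 4.43 = 3.7447 + log(ratio). log(ratio) = 4.43 − 3.7447 = 0.6853. ratio = 10^(0.6853) = 4.845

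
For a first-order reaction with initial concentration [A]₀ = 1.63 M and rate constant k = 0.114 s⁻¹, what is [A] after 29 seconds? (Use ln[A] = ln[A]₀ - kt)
0.0598 M

ln[A] = ln[A]₀ - k·t = ln(1.63) - (0.114)·(29) = 0.4886 - 3.3060 = -2.8174
[A] = e^(-2.8174) = 0.0598 M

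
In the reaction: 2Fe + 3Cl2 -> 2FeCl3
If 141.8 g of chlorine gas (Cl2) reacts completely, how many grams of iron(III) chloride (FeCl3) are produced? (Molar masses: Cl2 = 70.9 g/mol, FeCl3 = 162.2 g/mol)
Moles of Cl2 = 141.8 g ÷ 70.9 g/mol = 2 mol
Mole ratio: 2 mol FeCl3 / 3 mol Cl2
Moles of FeCl3 = 2 × (2/3) = 1.33333 mol
Mass of FeCl3 = 1.33333 mol × 162.2 g/mol = 216.3 g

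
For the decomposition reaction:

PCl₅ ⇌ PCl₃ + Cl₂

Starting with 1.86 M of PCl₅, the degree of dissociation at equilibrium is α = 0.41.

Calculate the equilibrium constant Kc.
K_c = 0.5299

x = α·[A]₀ = 0.41 × 1.86 = 0.7626 M dissociated.
At eq: [PCl₅] = 1.86 − 0.7626 = 1.097 M; [PCl₃] = [Cl₂] = x = 0.7626 M.
Kc = [PCl₃][Cl₂]/[PCl₅] = (0.7626)²/1.097 = 0.5299.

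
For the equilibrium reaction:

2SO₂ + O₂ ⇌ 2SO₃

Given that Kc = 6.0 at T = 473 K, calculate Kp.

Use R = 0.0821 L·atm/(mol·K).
K_p = 0.1545

Δn = (moles gaseous products) − (moles gaseous reactants) = -1
T = 473 K; RT = 0.0821 × 473 = 38.8333
Kp = Kc·(RT)^Δn = 6.0 × (38.8333)^-1 = 6.0 × 0.0257511 = 0.1545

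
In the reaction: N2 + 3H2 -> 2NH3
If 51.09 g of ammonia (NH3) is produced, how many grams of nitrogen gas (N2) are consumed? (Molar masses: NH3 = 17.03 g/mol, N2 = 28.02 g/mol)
Moles of NH3 = 51.09 g ÷ 17.03 g/mol = 3 mol
Mole ratio: 1 mol N2 / 2 mol NH3
Moles of N2 = 3 × (1/2) = 1.5 mol
Mass of N2 = 1.5 mol × 28.02 g/mol = 42.03 g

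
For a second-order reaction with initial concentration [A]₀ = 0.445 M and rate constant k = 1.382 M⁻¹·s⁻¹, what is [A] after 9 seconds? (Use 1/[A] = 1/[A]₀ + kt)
0.0681 M

1/[A] = 1/[A]₀ + k·t = 1/0.445 + (1.382)·(9) = 2.2472 + 12.4380 = 14.6852
[A] = 1/14.6852 = 0.0681 M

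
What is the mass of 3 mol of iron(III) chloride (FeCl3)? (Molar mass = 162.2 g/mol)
Mass = 3 mol × 162.2 g/mol = 486.6 g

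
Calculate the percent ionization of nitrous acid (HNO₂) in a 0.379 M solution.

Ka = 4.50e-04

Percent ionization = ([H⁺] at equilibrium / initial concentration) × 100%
Percent ionization = 3.39%

Let x = [H⁺]. Ka = x²/(C - x) ⇒ x² + (4.50e-04)x - (4.50e-04)(0.379) = 0. x = 1.2836e-02. Percent = (1.2836e-02/0.379) × 100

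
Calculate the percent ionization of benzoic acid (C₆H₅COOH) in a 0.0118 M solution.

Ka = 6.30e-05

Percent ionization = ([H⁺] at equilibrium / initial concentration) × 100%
Percent ionization = 7.04%

Let x = [H⁺]. Ka = x²/(C - x) ⇒ x² + (6.30e-05)x - (6.30e-05)(0.0118) = 0. x = 8.3128e-04. Percent = (8.3128e-04/0.0118) × 100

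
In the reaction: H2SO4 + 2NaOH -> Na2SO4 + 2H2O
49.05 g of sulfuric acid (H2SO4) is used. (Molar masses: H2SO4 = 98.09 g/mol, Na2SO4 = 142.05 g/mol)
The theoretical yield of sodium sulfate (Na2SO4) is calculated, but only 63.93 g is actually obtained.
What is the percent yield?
Moles of H2SO4 = 49.05 g ÷ 98.09 g/mol = 0.500051 mol
Mole ratio: 1 mol Na2SO4 / 1 mol H2SO4
Moles of Na2SO4 = 0.500051 × (1/1) = 0.500051 mol
Theoretical yield = 0.500051 mol × 142.05 g/mol = 71.032 g
Actual yield = 63.93 g
Percent yield = (63.93 / 71.032) × 100% = 90.0%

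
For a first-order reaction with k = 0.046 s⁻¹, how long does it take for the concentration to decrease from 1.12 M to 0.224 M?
34.99 s

From ln[A] = ln[A]₀ - k·t: t = ln([A]₀/[A])/k = ln(1.12/0.224)/0.046 = ln(5.0000)/0.046 = 1.6094/0.046 = 34.99 s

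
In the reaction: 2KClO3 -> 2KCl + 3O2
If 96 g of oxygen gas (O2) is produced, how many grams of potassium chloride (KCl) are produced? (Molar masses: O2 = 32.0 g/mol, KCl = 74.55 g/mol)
Moles of O2 = 96 g ÷ 32.0 g/mol = 3 mol
Mole ratio: 2 mol KCl / 3 mol O2
Moles of KCl = 3 × (2/3) = 2 mol
Mass of KCl = 2 mol × 74.55 g/mol = 149.1 g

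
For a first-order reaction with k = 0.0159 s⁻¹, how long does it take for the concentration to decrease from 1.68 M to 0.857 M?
42.33 s

From ln[A] = ln[A]₀ - k·t: t = ln([A]₀/[A])/k = ln(1.68/0.857)/0.0159 = ln(1.9603)/0.0159 = 0.6731/0.0159 = 42.33 s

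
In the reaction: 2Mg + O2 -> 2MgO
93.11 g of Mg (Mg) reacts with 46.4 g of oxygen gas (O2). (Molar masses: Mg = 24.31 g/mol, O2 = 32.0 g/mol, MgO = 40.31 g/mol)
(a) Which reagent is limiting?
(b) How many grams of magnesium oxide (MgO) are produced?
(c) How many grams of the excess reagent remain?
(a) O2, (b) 116.9 g, (c) 22.61 g

Moles of Mg = 93.11 g ÷ 24.31 g/mol = 3.83011 mol
Moles of O2 = 46.4 g ÷ 32.0 g/mol = 1.45 mol
Moles ÷ coefficient: Mg: 3.83011/2 = 1.915, O2: 1.45/1 = 1.45
(a) O2 has the smaller value, so O2 is the limiting reagent.
(b) Moles of MgO = 1.45 mol O2 × (2/1) = 2.9 mol; mass = 2.9 mol × 40.31 g/mol = 116.9 g
(c) Mg consumed = 1.45 × (2/1) = 2.9 mol; remaining = 3.83011 − 2.9 = 0.930111 mol; mass = 0.930111 mol × 24.31 g/mol = 22.61 g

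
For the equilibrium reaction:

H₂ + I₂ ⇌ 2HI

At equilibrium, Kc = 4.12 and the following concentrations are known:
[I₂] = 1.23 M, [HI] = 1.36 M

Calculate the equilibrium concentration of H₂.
[H₂] = 0.3650 M

Kc = ([HI]^2) / ([H₂] × [I₂]) = 4.12
[H₂]^1 = (product terms)/(Kc · other reactant terms) = 1.8496 / (4.12 · 1.23) = 0.36499
[H₂] = 0.3650 M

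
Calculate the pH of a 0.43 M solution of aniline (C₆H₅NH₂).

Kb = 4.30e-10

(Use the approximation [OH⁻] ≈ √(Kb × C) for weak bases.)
pH = 9.13

[OH⁻] = √(Kb × C) = √(4.30e-10 × 0.43) = 1.3598e-05. pOH = 4.87, pH = 14 - pOH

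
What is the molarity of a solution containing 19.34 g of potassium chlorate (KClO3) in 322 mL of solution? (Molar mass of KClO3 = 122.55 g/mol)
Moles of KClO3 = 19.34 g ÷ 122.55 g/mol = 0.157813 mol
Volume = 322 mL = 0.322 L
Molarity = 0.157813 mol ÷ 0.322 L = 0.4901 M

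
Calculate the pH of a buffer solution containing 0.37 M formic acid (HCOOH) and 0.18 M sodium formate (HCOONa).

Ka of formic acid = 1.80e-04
pH = 3.43

pKa = -log(1.80e-04) = 3.74. pH = pKa + log([A⁻]/[HA]) = 3.74 + log(0.18/0.37)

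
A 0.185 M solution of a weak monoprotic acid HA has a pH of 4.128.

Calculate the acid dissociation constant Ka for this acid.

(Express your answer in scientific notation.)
K_a = 3.00e-08

[H⁺] = 10^(−pH) = 10^(−4.128) = 7.447e-05 M. For HA ⇌ H⁺ + A⁻, Ka = x²/(C − x) = (7.447e-05)²/(0.185 − 7.447e-05) = 3.00e-08.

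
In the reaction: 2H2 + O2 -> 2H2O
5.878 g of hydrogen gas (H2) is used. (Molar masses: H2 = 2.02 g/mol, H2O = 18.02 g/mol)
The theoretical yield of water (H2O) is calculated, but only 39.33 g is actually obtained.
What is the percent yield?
Moles of H2 = 5.878 g ÷ 2.02 g/mol = 2.9099 mol
Mole ratio: 2 mol H2O / 2 mol H2
Moles of H2O = 2.9099 × (2/2) = 2.9099 mol
Theoretical yield = 2.9099 mol × 18.02 g/mol = 52.436 g
Actual yield = 39.33 g
Percent yield = (39.33 / 52.436) × 100% = 75.0%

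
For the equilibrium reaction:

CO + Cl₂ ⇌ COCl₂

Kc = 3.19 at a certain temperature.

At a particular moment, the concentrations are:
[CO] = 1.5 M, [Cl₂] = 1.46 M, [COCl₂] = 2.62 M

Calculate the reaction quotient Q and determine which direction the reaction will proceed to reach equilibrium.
Q = 1.196, Q < K, reaction proceeds forward (toward products)

Q = ([COCl₂]) / ([CO] × [Cl₂])
  = ((2.62)) / ((1.5)·(1.46)) = 2.62/2.19 = 1.196
Since Q = 1.196 < Kc = 3.19, the reaction proceeds forward (toward products) to reach equilibrium.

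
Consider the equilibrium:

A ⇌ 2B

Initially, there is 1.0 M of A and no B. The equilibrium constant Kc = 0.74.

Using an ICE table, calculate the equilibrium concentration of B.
[B] = 0.695 M

ICE: [A] = 1.0 − x, [B] = 2x.
Kc = (2x)²/(1.0 − x) = 0.74 ⇒ 4x² + 0.74x − 0.74 = 0.
x = (−0.74 + √(0.74² + 4·4·0.74))/(2·4) = (−0.74 + √12.388)/8 = 0.34745.
[B] = 2x = 0.695 M.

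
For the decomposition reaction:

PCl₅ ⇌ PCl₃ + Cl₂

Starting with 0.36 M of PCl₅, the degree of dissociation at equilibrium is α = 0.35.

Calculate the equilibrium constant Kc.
K_c = 0.0678

x = α·[A]₀ = 0.35 × 0.36 = 0.126 M dissociated.
At eq: [PCl₅] = 0.36 − 0.126 = 0.234 M; [PCl₃] = [Cl₂] = x = 0.126 M.
Kc = [PCl₃][Cl₂]/[PCl₅] = (0.126)²/0.234 = 0.06785.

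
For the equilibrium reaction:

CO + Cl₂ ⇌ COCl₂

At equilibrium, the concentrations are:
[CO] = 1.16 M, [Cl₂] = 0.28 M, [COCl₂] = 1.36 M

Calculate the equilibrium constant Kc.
K_c = 4.1872

Kc = ([COCl₂]) / ([CO] × [Cl₂])
   = ((1.36)) / ((1.16)·(0.28))
   = 1.36 / 0.3248 = 4.1872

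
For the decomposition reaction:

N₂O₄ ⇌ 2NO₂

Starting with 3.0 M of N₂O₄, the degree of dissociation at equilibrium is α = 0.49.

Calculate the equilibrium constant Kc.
K_c = 5.6494

x = α·[A]₀ = 0.49 × 3.0 = 1.47 M dissociated.
At eq: [N₂O₄] = 3.0 − 1.47 = 1.53 M; [NO₂] = 2x = 2.94 M.
Kc = [NO₂]²/[N₂O₄] = (2.94)²/1.53 = 5.649.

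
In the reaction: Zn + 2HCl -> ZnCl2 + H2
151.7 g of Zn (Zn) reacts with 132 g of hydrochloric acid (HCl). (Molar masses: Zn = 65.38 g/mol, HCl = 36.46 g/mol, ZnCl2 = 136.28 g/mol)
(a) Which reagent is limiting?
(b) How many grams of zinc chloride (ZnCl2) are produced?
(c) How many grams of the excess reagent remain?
(a) HCl, (b) 246.7 g, (c) 33.35 g

Moles of Zn = 151.7 g ÷ 65.38 g/mol = 2.32028 mol
Moles of HCl = 132 g ÷ 36.46 g/mol = 3.62041 mol
Moles ÷ coefficient: Zn: 2.32028/1 = 2.32, HCl: 3.62041/2 = 1.81
(a) HCl has the smaller value, so HCl is the limiting reagent.
(b) Moles of ZnCl2 = 3.62041 mol HCl × (1/2) = 1.8102 mol; mass = 1.8102 mol × 136.28 g/mol = 246.7 g
(c) Zn consumed = 3.62041 × (1/2) = 1.8102 mol; remaining = 2.32028 − 1.8102 = 0.510078 mol; mass = 0.510078 mol × 65.38 g/mol = 33.35 g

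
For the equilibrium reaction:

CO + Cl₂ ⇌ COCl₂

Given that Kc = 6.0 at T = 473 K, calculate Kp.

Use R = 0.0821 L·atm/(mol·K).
K_p = 0.1545

Δn = (moles gaseous products) − (moles gaseous reactants) = -1
T = 473 K; RT = 0.0821 × 473 = 38.8333
Kp = Kc·(RT)^Δn = 6.0 × (38.8333)^-1 = 6.0 × 0.0257511 = 0.1545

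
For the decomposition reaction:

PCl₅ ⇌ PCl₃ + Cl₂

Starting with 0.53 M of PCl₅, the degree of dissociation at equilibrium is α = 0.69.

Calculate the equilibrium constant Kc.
K_c = 0.8140

x = α·[A]₀ = 0.69 × 0.53 = 0.3657 M dissociated.
At eq: [PCl₅] = 0.53 − 0.3657 = 0.1643 M; [PCl₃] = [Cl₂] = x = 0.3657 M.
Kc = [PCl₃][Cl₂]/[PCl₅] = (0.3657)²/0.1643 = 0.814.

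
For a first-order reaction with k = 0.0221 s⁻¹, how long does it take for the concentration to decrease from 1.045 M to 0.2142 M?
71.71 s

From ln[A] = ln[A]₀ - k·t: t = ln([A]₀/[A])/k = ln(1.045/0.2142)/0.0221 = ln(4.8786)/0.0221 = 1.5849/0.0221 = 71.71 s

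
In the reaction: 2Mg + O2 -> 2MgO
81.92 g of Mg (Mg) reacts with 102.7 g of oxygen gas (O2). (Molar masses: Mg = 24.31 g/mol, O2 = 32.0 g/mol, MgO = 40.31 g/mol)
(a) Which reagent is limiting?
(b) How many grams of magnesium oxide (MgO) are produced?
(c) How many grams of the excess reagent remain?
(a) Mg, (b) 135.8 g, (c) 48.78 g

Moles of Mg = 81.92 g ÷ 24.31 g/mol = 3.36981 mol
Moles of O2 = 102.7 g ÷ 32.0 g/mol = 3.20938 mol
Moles ÷ coefficient: Mg: 3.36981/2 = 1.685, O2: 3.20938/1 = 3.209
(a) Mg has the smaller value, so Mg is the limiting reagent.
(b) Moles of MgO = 3.36981 mol Mg × (2/2) = 3.36981 mol; mass = 3.36981 mol × 40.31 g/mol = 135.8 g
(c) O2 consumed = 3.36981 × (1/2) = 1.6849 mol; remaining = 3.20938 − 1.6849 = 1.52447 mol; mass = 1.52447 mol × 32.0 g/mol = 48.78 g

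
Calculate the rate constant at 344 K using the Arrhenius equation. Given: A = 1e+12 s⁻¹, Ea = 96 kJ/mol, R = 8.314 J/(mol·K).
2.64e-03 s⁻¹

k = A·exp(-Ea/(R·T)) = 1e+12·exp(-96000/(8.314·344)) = 1e+12·exp(-33.5662) = 1e+12·2.6446e-15 = 2.64e-03 s⁻¹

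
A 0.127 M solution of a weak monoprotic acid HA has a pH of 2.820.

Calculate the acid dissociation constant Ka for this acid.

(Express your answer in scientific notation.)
K_a = 1.83e-05

[H⁺] = 10^(−pH) = 10^(−2.820) = 1.514e-03 M. For HA ⇌ H⁺ + A⁻, Ka = x²/(C − x) = (1.514e-03)²/(0.127 − 1.514e-03) = 1.83e-05.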